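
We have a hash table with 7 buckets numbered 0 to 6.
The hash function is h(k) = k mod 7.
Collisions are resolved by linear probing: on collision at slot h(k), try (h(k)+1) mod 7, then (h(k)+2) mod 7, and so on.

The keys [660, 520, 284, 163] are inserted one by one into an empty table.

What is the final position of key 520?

3

660 hashes to 2; slot 2 is free → place at 2.
520 hashes to 2; 2 taken → place at 3.
284 hashes to 4; slot 4 is free → place at 4.
163 hashes to 2; 2,3,4 taken → place at 5.
Table: [—, —, 660, 520, 284, 163, —]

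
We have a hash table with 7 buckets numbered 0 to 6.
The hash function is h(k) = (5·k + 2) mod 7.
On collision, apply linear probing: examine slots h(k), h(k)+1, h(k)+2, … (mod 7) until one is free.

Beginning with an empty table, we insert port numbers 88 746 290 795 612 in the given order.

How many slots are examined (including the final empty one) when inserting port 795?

4

88 hashes to 1; slot 1 is free => place at 1.
746 hashes to 1; 1 taken => place at 2.
290 hashes to 3; slot 3 is free => place at 3.
795 hashes to 1; 1,2,3 taken => place at 4.
612 hashes to 3; 3,4 taken => place at 5.
Table: [., 88, 746, 290, 795, 612, .]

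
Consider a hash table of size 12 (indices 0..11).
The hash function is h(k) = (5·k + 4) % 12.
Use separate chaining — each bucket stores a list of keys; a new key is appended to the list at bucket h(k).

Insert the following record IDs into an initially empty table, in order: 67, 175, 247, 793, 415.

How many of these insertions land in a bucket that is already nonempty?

67 -> bucket 3
175 -> bucket 3 (collision)
247 -> bucket 3 (collision)
793 -> bucket 9
415 -> bucket 3 (collision)
Final buckets:
0: -
1: -
2: -
3: 67 -> 175 -> 247 -> 415
4: -
5: -
6: -
7: -
8: -
9: 793
10: -
11: -

3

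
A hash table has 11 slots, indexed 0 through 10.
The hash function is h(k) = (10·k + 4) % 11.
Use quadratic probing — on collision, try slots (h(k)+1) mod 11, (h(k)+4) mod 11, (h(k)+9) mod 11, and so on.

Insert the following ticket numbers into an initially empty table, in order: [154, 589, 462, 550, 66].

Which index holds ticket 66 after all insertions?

154 hashes to 4; slot 4 is free → place at 4.
589 hashes to 9; slot 9 is free → place at 9.
462 hashes to 4; 4 taken → place at 5.
550 hashes to 4; 4,5 taken → place at 8.
66 hashes to 4; 4,5,8 taken → place at 2.
Table: [∅, ∅, 66, ∅, 154, 462, ∅, ∅, 550, 589, ∅]

2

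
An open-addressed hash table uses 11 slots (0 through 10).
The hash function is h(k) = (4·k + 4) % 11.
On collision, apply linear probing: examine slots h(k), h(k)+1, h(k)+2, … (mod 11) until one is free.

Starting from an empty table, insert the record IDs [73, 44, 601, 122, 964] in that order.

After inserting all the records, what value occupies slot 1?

964

Insert 73: h=10, slot 10 empty => index 10.
Insert 44: h=4, slot 4 empty => index 4.
Insert 601: h=10, slot 10 occupied => index 0.
Insert 122: h=8, slot 8 empty => index 8.
Insert 964: h=10, slots 10,0 occupied => index 1.
Table: [601, 964, ., ., 44, ., ., ., 122, ., 73]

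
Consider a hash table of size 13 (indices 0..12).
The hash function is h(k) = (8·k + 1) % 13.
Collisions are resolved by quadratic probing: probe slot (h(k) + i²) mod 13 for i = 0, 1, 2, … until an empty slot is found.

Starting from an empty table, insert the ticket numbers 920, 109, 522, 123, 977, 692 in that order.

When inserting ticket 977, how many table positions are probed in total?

2

920: h=3 → slot 3
109: h=2 → slot 2
522: h=4 → slot 4
123: h=10 → slot 10
977: h=4, probe 4,5 → slot 5
692: h=12 → slot 12
Table: [—, —, 109, 920, 522, 977, —, —, —, —, 123, —, 692]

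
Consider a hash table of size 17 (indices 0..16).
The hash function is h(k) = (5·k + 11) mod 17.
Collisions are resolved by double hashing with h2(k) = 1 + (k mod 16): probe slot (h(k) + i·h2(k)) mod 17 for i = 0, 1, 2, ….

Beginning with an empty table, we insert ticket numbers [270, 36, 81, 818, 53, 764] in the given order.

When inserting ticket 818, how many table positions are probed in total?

Insert 270: h=1, slot 1 empty → index 1.
Insert 36: h=4, slot 4 empty → index 4.
Insert 81: h=8, slot 8 empty → index 8.
Insert 818: h=4, h2=3, slot 4 occupied → index 7.
Insert 53: h=4, h2=6, slot 4 occupied → index 10.
Insert 764: h=6, slot 6 empty → index 6.
Table: [∅, 270, ∅, ∅, 36, ∅, 764, 818, 81, ∅, 53, ∅, ∅, ∅, ∅, ∅, ∅]

2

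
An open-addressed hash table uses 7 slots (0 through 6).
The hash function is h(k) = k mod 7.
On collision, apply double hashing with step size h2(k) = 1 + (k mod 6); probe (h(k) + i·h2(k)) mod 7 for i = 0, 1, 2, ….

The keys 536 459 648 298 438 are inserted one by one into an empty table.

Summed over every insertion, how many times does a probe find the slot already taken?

536: h=4 → slot 4
459: h=4, h2=4, probe 4,1 → slot 1
648: h=4, h2=1, probe 4,5 → slot 5
298: h=4, h2=5, probe 4,2 → slot 2
438: h=4, h2=1, probe 4,5,6 → slot 6
Table: [—, 459, 298, —, 536, 648, 438]

5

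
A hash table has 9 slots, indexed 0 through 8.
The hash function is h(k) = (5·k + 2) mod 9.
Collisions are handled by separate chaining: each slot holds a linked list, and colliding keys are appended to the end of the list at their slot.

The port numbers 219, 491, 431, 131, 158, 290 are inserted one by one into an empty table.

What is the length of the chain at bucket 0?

3

Insert 219: h=8, bucket 8 empty -> new chain.
Insert 491: h=0, bucket 0 empty -> new chain.
Insert 431: h=6, bucket 6 empty -> new chain.
Insert 131: h=0, bucket 0 nonempty -> append to chain.
Insert 158: h=0, bucket 0 nonempty -> append to chain.
Insert 290: h=3, bucket 3 empty -> new chain.
Final buckets:
0: 491 -> 131 -> 158
1: —
2: —
3: 290
4: —
5: —
6: 431
7: —
8: 219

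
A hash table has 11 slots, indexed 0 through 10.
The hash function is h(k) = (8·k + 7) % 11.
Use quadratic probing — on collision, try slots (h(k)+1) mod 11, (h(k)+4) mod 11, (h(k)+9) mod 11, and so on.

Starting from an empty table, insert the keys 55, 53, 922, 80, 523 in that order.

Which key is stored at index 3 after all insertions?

922

Insert 55: h=7, slot 7 empty → index 7.
Insert 53: h=2, slot 2 empty → index 2.
Insert 922: h=2, slot 2 occupied → index 3.
Insert 80: h=9, slot 9 empty → index 9.
Insert 523: h=0, slot 0 empty → index 0.
Table: [523, -, 53, 922, -, -, -, 55, -, 80, -]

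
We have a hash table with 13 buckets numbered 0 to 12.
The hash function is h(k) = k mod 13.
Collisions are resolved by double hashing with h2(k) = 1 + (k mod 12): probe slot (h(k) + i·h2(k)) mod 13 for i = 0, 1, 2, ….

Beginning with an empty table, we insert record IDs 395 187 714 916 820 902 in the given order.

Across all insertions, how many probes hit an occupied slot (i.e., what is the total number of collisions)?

2

395: h=5 => slot 5
187: h=5, h2=8, probe 5,0 => slot 0
714: h=12 => slot 12
916: h=6 => slot 6
820: h=1 => slot 1
902: h=5, h2=3, probe 5,8 => slot 8
Table: [187, 820, _, _, _, 395, 916, _, 902, _, _, _, 714]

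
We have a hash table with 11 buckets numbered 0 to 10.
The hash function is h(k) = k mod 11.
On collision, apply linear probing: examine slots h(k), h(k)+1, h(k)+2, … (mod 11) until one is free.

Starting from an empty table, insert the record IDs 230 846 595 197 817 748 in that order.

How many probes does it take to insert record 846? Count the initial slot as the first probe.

2

Insert 230: h=10, slot 10 empty → index 10.
Insert 846: h=10, slot 10 occupied → index 0.
Insert 595: h=1, slot 1 empty → index 1.
Insert 197: h=10, slots 10,0,1 occupied → index 2.
Insert 817: h=3, slot 3 empty → index 3.
Insert 748: h=0, slots 0,1,2,3 occupied → index 4.
Table: [846, 595, 197, 817, 748, ., ., ., ., ., 230]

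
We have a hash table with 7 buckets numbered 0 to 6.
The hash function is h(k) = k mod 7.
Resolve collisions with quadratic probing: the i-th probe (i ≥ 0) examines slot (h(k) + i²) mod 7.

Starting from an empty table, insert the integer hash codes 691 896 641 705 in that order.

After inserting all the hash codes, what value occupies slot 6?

691: h=5 -> slot 5
896: h=0 -> slot 0
641: h=4 -> slot 4
705: h=5, probe 5,6 -> slot 6
Table: [896, ∅, ∅, ∅, 641, 691, 705]

705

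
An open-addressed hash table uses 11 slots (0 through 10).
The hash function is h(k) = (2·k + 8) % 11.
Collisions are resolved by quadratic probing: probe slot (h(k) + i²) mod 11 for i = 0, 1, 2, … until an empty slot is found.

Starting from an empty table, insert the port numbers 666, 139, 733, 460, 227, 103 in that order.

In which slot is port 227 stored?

5

Insert 666: h=9, slot 9 empty -> index 9.
Insert 139: h=0, slot 0 empty -> index 0.
Insert 733: h=0, slot 0 occupied -> index 1.
Insert 460: h=4, slot 4 empty -> index 4.
Insert 227: h=0, slots 0,1,4,9 occupied -> index 5.
Insert 103: h=5, slot 5 occupied -> index 6.
Table: [139, 733, —, —, 460, 227, 103, —, —, 666, —]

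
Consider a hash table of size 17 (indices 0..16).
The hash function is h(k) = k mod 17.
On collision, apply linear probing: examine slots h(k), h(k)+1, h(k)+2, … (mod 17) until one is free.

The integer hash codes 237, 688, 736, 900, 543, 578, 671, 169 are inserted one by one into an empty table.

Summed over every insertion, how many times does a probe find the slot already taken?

10

237: h=16 => slot 16
688: h=8 => slot 8
736: h=5 => slot 5
900: h=16, probe 16,0 => slot 0
543: h=16, probe 16,0,1 => slot 1
578: h=0, probe 0,1,2 => slot 2
671: h=8, probe 8,9 => slot 9
169: h=16, probe 16,0,1,2,3 => slot 3
Table: [900, 543, 578, 169, ., 736, ., ., 688, 671, ., ., ., ., ., ., 237]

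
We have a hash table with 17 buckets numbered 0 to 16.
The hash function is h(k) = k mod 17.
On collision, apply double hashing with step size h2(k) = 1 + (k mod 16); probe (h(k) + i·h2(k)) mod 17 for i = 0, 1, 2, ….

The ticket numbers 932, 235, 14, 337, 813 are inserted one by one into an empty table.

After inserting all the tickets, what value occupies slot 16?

932 hashes to 14; slot 14 is free -> place at 14.
235 hashes to 14, h2=12; 14 taken -> place at 9.
14 hashes to 14, h2=15; 14 taken -> place at 12.
337 hashes to 14, h2=2; 14 taken -> place at 16.
813 hashes to 14, h2=14; 14 taken -> place at 11.
Table: [_, _, _, _, _, _, _, _, _, 235, _, 813, 14, _, 932, _, 337]

337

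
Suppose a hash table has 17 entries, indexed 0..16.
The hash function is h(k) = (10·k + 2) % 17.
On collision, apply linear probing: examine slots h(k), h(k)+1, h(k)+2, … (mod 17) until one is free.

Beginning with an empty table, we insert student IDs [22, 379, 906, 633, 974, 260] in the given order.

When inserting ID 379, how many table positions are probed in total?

2

22 hashes to 1; slot 1 is free -> place at 1.
379 hashes to 1; 1 taken -> place at 2.
906 hashes to 1; 1,2 taken -> place at 3.
633 hashes to 8; slot 8 is free -> place at 8.
974 hashes to 1; 1,2,3 taken -> place at 4.
260 hashes to 1; 1,2,3,4 taken -> place at 5.
Table: [-, 22, 379, 906, 974, 260, -, -, 633, -, -, -, -, -, -, -, -]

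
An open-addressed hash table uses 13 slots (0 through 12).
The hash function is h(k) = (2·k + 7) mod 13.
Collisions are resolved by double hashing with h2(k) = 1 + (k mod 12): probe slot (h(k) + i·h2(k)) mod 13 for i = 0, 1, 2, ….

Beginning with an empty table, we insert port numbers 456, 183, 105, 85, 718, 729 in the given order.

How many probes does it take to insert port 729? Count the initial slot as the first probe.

3

456 hashes to 9; slot 9 is free -> place at 9.
183 hashes to 9, h2=4; 9 taken -> place at 0.
105 hashes to 9, h2=10; 9 taken -> place at 6.
85 hashes to 8; slot 8 is free -> place at 8.
718 hashes to 0, h2=11; 0 taken -> place at 11.
729 hashes to 9, h2=10; 9,6 taken -> place at 3.
Table: [183, ., ., 729, ., ., 105, ., 85, 456, ., 718, .]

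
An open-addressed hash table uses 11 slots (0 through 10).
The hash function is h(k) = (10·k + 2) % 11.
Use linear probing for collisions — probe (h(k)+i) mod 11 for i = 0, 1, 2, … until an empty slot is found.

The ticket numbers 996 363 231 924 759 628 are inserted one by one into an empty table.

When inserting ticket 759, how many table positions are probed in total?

996 hashes to 7; slot 7 is free → place at 7.
363 hashes to 2; slot 2 is free → place at 2.
231 hashes to 2; 2 taken → place at 3.
924 hashes to 2; 2,3 taken → place at 4.
759 hashes to 2; 2,3,4 taken → place at 5.
628 hashes to 1; slot 1 is free → place at 1.
Table: [—, 628, 363, 231, 924, 759, —, 996, —, —, —]

4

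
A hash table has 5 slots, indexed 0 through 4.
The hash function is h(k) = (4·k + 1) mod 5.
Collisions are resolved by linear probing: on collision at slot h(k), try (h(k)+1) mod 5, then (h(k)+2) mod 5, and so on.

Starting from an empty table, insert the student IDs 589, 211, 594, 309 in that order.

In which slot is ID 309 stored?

4

589: h=2 -> slot 2
211: h=0 -> slot 0
594: h=2, probe 2,3 -> slot 3
309: h=2, probe 2,3,4 -> slot 4
Table: [211, -, 589, 594, 309]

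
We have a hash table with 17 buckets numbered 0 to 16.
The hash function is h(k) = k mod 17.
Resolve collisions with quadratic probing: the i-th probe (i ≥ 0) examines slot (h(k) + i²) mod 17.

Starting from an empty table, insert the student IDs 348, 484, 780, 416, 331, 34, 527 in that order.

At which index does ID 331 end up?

348: h=8 → slot 8
484: h=8, probe 8,9 → slot 9
780: h=15 → slot 15
416: h=8, probe 8,9,12 → slot 12
331: h=8, probe 8,9,12,0 → slot 0
34: h=0, probe 0,1 → slot 1
527: h=0, probe 0,1,4 → slot 4
Table: [331, 34, —, —, 527, —, —, —, 348, 484, —, —, 416, —, —, 780, —]

0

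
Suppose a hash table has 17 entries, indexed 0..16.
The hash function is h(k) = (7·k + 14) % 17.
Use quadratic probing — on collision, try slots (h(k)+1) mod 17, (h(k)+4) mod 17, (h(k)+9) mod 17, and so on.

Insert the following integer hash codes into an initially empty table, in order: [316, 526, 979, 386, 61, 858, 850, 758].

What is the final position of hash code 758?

8

Insert 316: h=16, slot 16 empty -> index 16.
Insert 526: h=7, slot 7 empty -> index 7.
Insert 979: h=16, slot 16 occupied -> index 0.
Insert 386: h=13, slot 13 empty -> index 13.
Insert 61: h=16, slots 16,0 occupied -> index 3.
Insert 858: h=2, slot 2 empty -> index 2.
Insert 850: h=14, slot 14 empty -> index 14.
Insert 758: h=16, slots 16,0,3 occupied -> index 8.
Table: [979, —, 858, 61, —, —, —, 526, 758, —, —, —, —, 386, 850, —, 316]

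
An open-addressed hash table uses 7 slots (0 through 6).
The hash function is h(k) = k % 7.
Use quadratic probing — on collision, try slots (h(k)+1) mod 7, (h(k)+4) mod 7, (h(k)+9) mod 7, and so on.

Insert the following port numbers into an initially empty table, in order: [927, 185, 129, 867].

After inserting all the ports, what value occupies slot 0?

927 hashes to 3; slot 3 is free → place at 3.
185 hashes to 3; 3 taken → place at 4.
129 hashes to 3; 3,4 taken → place at 0.
867 hashes to 6; slot 6 is free → place at 6.
Table: [129, ∅, ∅, 927, 185, ∅, 867]

129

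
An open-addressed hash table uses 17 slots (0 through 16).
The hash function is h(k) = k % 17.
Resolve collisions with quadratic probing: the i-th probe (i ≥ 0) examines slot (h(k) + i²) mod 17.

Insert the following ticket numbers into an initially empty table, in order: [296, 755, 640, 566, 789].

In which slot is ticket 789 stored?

16

Insert 296: h=7, slot 7 empty → index 7.
Insert 755: h=7, slot 7 occupied → index 8.
Insert 640: h=11, slot 11 empty → index 11.
Insert 566: h=5, slot 5 empty → index 5.
Insert 789: h=7, slots 7,8,11 occupied → index 16.
Table: [—, —, —, —, —, 566, —, 296, 755, —, —, 640, —, —, —, —, 789]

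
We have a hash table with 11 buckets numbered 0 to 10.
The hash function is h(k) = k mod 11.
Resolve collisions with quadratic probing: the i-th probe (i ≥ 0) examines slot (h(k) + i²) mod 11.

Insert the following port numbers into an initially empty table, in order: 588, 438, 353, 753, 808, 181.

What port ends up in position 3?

808

Insert 588: h=5, slot 5 empty -> index 5.
Insert 438: h=9, slot 9 empty -> index 9.
Insert 353: h=1, slot 1 empty -> index 1.
Insert 753: h=5, slot 5 occupied -> index 6.
Insert 808: h=5, slots 5,6,9 occupied -> index 3.
Insert 181: h=5, slots 5,6,9,3 occupied -> index 10.
Table: [—, 353, —, 808, —, 588, 753, —, —, 438, 181]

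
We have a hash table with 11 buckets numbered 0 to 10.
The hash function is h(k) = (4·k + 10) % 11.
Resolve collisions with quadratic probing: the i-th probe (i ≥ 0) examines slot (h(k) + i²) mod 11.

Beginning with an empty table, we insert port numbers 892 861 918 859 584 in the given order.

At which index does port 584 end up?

892 hashes to 3; slot 3 is free => place at 3.
861 hashes to 0; slot 0 is free => place at 0.
918 hashes to 8; slot 8 is free => place at 8.
859 hashes to 3; 3 taken => place at 4.
584 hashes to 3; 3,4 taken => place at 7.
Table: [861, _, _, 892, 859, _, _, 584, 918, _, _]

7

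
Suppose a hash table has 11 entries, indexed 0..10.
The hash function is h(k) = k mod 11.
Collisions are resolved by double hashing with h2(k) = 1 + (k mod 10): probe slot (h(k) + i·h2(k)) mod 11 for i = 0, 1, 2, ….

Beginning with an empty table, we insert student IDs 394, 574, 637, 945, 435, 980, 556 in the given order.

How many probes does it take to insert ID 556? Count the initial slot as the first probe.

Insert 394: h=9, slot 9 empty => index 9.
Insert 574: h=2, slot 2 empty => index 2.
Insert 637: h=10, slot 10 empty => index 10.
Insert 945: h=10, h2=6, slot 10 occupied => index 5.
Insert 435: h=6, slot 6 empty => index 6.
Insert 980: h=1, slot 1 empty => index 1.
Insert 556: h=6, h2=7, slots 6,2,9,5,1 occupied => index 8.
Table: [-, 980, 574, -, -, 945, 435, -, 556, 394, 637]

6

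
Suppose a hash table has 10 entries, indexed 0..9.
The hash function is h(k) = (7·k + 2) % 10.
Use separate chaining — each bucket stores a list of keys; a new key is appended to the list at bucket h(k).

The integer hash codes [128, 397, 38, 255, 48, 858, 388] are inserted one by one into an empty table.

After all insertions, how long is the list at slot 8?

128 → bucket 8
397 → bucket 1
38 → bucket 8 (collision)
255 → bucket 7
48 → bucket 8 (collision)
858 → bucket 8 (collision)
388 → bucket 8 (collision)
Final buckets:
0: —
1: 397
2: —
3: —
4: —
5: —
6: —
7: 255
8: 128 -> 38 -> 48 -> 858 -> 388
9: —

5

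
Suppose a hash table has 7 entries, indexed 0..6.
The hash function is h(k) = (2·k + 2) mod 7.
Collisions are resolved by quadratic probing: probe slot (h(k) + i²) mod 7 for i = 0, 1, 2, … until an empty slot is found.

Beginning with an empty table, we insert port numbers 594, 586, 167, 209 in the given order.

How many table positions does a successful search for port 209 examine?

Insert 594: h=0, slot 0 empty -> index 0.
Insert 586: h=5, slot 5 empty -> index 5.
Insert 167: h=0, slot 0 occupied -> index 1.
Insert 209: h=0, slots 0,1 occupied -> index 4.
Table: [594, 167, _, _, 209, 586, _]
Lookup 209: h=0, probe 0,1,4 → found at 4.

3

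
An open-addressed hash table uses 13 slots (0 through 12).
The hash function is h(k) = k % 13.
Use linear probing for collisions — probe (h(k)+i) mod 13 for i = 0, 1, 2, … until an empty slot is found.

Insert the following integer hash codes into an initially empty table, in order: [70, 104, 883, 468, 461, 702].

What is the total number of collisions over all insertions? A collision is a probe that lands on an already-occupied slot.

3

Insert 70: h=5, slot 5 empty => index 5.
Insert 104: h=0, slot 0 empty => index 0.
Insert 883: h=12, slot 12 empty => index 12.
Insert 468: h=0, slot 0 occupied => index 1.
Insert 461: h=6, slot 6 empty => index 6.
Insert 702: h=0, slots 0,1 occupied => index 2.
Table: [104, 468, 702, _, _, 70, 461, _, _, _, _, _, 883]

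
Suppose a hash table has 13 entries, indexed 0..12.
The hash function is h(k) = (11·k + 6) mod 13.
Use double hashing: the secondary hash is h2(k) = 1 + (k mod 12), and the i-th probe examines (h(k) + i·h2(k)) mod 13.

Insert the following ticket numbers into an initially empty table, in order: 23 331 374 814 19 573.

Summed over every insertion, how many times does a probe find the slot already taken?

3

23 hashes to 12; slot 12 is free → place at 12.
331 hashes to 7; slot 7 is free → place at 7.
374 hashes to 12, h2=3; 12 taken → place at 2.
814 hashes to 3; slot 3 is free → place at 3.
19 hashes to 7, h2=8; 7,2 taken → place at 10.
573 hashes to 4; slot 4 is free → place at 4.
Table: [∅, ∅, 374, 814, 573, ∅, ∅, 331, ∅, ∅, 19, ∅, 23]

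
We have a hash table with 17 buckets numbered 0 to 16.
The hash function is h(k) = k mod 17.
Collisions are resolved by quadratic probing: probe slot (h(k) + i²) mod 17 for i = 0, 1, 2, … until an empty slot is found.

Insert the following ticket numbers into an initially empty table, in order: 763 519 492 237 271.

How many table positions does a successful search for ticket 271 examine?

3

763: h=15 => slot 15
519: h=9 => slot 9
492: h=16 => slot 16
237: h=16, probe 16,0 => slot 0
271: h=16, probe 16,0,3 => slot 3
Table: [237, —, —, 271, —, —, —, —, —, 519, —, —, —, —, —, 763, 492]
Lookup 271: h=16, probe 16,0,3 → found at 3.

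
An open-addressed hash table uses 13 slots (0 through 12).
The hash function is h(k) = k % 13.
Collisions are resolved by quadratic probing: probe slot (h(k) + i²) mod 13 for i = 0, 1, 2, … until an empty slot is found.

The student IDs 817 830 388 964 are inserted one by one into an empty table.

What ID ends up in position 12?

830

817 hashes to 11; slot 11 is free → place at 11.
830 hashes to 11; 11 taken → place at 12.
388 hashes to 11; 11,12 taken → place at 2.
964 hashes to 2; 2 taken → place at 3.
Table: [∅, ∅, 388, 964, ∅, ∅, ∅, ∅, ∅, ∅, ∅, 817, 830]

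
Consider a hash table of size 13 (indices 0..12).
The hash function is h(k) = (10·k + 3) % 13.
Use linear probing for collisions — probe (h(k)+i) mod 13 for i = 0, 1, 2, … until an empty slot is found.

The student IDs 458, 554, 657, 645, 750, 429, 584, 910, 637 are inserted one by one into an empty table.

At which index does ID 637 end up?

458: h=7 => slot 7
554: h=5 => slot 5
657: h=8 => slot 8
645: h=5, probe 5,6 => slot 6
750: h=2 => slot 2
429: h=3 => slot 3
584: h=6, probe 6,7,8,9 => slot 9
910: h=3, probe 3,4 => slot 4
637: h=3, probe 3,4,5,6,7,8,9,10 => slot 10
Table: [., ., 750, 429, 910, 554, 645, 458, 657, 584, 637, ., .]

10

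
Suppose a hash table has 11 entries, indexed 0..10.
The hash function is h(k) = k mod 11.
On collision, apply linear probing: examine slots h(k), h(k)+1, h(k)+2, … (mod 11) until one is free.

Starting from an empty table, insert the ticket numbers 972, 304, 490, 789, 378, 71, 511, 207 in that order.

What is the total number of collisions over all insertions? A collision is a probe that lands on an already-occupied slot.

972: h=4 -> slot 4
304: h=7 -> slot 7
490: h=6 -> slot 6
789: h=8 -> slot 8
378: h=4, probe 4,5 -> slot 5
71: h=5, probe 5,6,7,8,9 -> slot 9
511: h=5, probe 5,6,7,8,9,10 -> slot 10
207: h=9, probe 9,10,0 -> slot 0
Table: [207, ∅, ∅, ∅, 972, 378, 490, 304, 789, 71, 511]

12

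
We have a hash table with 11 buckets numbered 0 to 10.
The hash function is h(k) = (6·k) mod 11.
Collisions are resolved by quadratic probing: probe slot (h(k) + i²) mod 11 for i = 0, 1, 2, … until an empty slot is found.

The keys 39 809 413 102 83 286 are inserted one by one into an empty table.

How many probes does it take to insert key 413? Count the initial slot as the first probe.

39 hashes to 3; slot 3 is free → place at 3.
809 hashes to 3; 3 taken → place at 4.
413 hashes to 3; 3,4 taken → place at 7.
102 hashes to 7; 7 taken → place at 8.
83 hashes to 3; 3,4,7 taken → place at 1.
286 hashes to 0; slot 0 is free → place at 0.
Table: [286, 83, -, 39, 809, -, -, 413, 102, -, -]

3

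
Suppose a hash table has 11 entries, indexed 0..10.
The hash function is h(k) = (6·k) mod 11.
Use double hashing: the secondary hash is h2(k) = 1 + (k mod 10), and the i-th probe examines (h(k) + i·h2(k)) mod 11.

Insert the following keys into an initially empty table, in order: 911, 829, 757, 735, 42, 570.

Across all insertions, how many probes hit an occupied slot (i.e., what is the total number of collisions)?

911: h=10 => slot 10
829: h=2 => slot 2
757: h=10, h2=8, probe 10,7 => slot 7
735: h=10, h2=6, probe 10,5 => slot 5
42: h=10, h2=3, probe 10,2,5,8 => slot 8
570: h=10, h2=1, probe 10,0 => slot 0
Table: [570, _, 829, _, _, 735, _, 757, 42, _, 911]

6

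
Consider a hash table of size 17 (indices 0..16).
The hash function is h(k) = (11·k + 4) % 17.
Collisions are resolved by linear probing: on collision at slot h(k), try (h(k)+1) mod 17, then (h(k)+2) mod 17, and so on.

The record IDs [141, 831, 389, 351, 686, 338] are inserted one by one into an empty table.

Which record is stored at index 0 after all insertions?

389

141 hashes to 8; slot 8 is free => place at 8.
831 hashes to 16; slot 16 is free => place at 16.
389 hashes to 16; 16 taken => place at 0.
351 hashes to 6; slot 6 is free => place at 6.
686 hashes to 2; slot 2 is free => place at 2.
338 hashes to 16; 16,0 taken => place at 1.
Table: [389, 338, 686, ∅, ∅, ∅, 351, ∅, 141, ∅, ∅, ∅, ∅, ∅, ∅, ∅, 831]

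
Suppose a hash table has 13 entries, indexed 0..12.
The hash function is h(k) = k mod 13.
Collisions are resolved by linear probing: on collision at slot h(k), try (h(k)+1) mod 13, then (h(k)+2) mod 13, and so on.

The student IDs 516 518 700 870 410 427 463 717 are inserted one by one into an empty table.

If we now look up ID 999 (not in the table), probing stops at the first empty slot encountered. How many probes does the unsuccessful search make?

516: h=9 => slot 9
518: h=11 => slot 11
700: h=11, probe 11,12 => slot 12
870: h=12, probe 12,0 => slot 0
410: h=7 => slot 7
427: h=11, probe 11,12,0,1 => slot 1
463: h=8 => slot 8
717: h=2 => slot 2
Table: [870, 427, 717, ., ., ., ., 410, 463, 516, ., 518, 700]
Lookup 999: h=11, probe 11,12,0,1,2,3 → slot 3 empty, not found.

6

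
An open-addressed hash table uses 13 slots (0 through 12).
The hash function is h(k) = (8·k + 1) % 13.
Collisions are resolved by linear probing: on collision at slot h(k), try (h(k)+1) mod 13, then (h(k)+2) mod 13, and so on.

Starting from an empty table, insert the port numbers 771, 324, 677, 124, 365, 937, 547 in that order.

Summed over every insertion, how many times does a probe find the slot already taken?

6

Insert 771: h=7, slot 7 empty → index 7.
Insert 324: h=6, slot 6 empty → index 6.
Insert 677: h=9, slot 9 empty → index 9.
Insert 124: h=5, slot 5 empty → index 5.
Insert 365: h=9, slot 9 occupied → index 10.
Insert 937: h=9, slots 9,10 occupied → index 11.
Insert 547: h=9, slots 9,10,11 occupied → index 12.
Table: [—, —, —, —, —, 124, 324, 771, —, 677, 365, 937, 547]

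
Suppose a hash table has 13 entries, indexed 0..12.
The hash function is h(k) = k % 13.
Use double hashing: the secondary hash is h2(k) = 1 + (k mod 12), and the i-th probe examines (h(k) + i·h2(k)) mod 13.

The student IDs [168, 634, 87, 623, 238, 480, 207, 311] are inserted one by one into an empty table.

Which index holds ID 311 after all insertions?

168 hashes to 12; slot 12 is free => place at 12.
634 hashes to 10; slot 10 is free => place at 10.
87 hashes to 9; slot 9 is free => place at 9.
623 hashes to 12, h2=12; 12 taken => place at 11.
238 hashes to 4; slot 4 is free => place at 4.
480 hashes to 12, h2=1; 12 taken => place at 0.
207 hashes to 12, h2=4; 12 taken => place at 3.
311 hashes to 12, h2=12; 12,11,10,9 taken => place at 8.
Table: [480, —, —, 207, 238, —, —, —, 311, 87, 634, 623, 168]

8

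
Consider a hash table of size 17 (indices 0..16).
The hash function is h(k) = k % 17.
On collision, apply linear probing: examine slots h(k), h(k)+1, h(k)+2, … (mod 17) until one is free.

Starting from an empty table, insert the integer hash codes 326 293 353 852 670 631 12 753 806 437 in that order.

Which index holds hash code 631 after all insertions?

Insert 326: h=3, slot 3 empty -> index 3.
Insert 293: h=4, slot 4 empty -> index 4.
Insert 353: h=13, slot 13 empty -> index 13.
Insert 852: h=2, slot 2 empty -> index 2.
Insert 670: h=7, slot 7 empty -> index 7.
Insert 631: h=2, slots 2,3,4 occupied -> index 5.
Insert 12: h=12, slot 12 empty -> index 12.
Insert 753: h=5, slot 5 occupied -> index 6.
Insert 806: h=7, slot 7 occupied -> index 8.
Insert 437: h=12, slots 12,13 occupied -> index 14.
Table: [—, —, 852, 326, 293, 631, 753, 670, 806, —, —, —, 12, 353, 437, —, —]

5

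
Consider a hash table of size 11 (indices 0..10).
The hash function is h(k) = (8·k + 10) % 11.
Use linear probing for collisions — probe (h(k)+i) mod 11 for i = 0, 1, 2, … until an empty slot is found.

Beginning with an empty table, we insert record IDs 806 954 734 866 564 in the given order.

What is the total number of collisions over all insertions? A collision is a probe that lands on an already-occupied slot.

4

Insert 806: h=1, slot 1 empty => index 1.
Insert 954: h=8, slot 8 empty => index 8.
Insert 734: h=8, slot 8 occupied => index 9.
Insert 866: h=8, slots 8,9 occupied => index 10.
Insert 564: h=1, slot 1 occupied => index 2.
Table: [-, 806, 564, -, -, -, -, -, 954, 734, 866]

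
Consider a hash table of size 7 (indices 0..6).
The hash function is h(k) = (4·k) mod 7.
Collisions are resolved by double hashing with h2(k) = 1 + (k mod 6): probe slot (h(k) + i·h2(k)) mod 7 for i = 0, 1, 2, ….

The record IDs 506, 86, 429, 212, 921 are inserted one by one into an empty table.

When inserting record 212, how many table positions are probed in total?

Insert 506: h=1, slot 1 empty -> index 1.
Insert 86: h=1, h2=3, slot 1 occupied -> index 4.
Insert 429: h=1, h2=4, slot 1 occupied -> index 5.
Insert 212: h=1, h2=3, slots 1,4 occupied -> index 0.
Insert 921: h=2, slot 2 empty -> index 2.
Table: [212, 506, 921, -, 86, 429, -]

3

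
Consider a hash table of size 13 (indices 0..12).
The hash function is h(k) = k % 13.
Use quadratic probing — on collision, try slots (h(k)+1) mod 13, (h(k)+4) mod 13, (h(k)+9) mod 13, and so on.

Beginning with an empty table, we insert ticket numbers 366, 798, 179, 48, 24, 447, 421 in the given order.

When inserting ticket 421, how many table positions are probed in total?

366: h=2 -> slot 2
798: h=5 -> slot 5
179: h=10 -> slot 10
48: h=9 -> slot 9
24: h=11 -> slot 11
447: h=5, probe 5,6 -> slot 6
421: h=5, probe 5,6,9,1 -> slot 1
Table: [∅, 421, 366, ∅, ∅, 798, 447, ∅, ∅, 48, 179, 24, ∅]

4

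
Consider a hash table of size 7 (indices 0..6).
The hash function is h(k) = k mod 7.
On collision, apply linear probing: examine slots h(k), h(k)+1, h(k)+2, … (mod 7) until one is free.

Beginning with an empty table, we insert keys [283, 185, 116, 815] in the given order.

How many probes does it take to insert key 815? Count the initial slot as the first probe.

283: h=3 -> slot 3
185: h=3, probe 3,4 -> slot 4
116: h=4, probe 4,5 -> slot 5
815: h=3, probe 3,4,5,6 -> slot 6
Table: [., ., ., 283, 185, 116, 815]

4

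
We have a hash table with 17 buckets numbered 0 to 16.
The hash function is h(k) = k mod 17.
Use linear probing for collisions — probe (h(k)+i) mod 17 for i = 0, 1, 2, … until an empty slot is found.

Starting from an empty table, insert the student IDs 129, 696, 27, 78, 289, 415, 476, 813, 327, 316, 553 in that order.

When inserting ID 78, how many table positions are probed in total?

3

129: h=10 => slot 10
696: h=16 => slot 16
27: h=10, probe 10,11 => slot 11
78: h=10, probe 10,11,12 => slot 12
289: h=0 => slot 0
415: h=7 => slot 7
476: h=0, probe 0,1 => slot 1
813: h=14 => slot 14
327: h=4 => slot 4
316: h=10, probe 10,11,12,13 => slot 13
553: h=9 => slot 9
Table: [289, 476, ∅, ∅, 327, ∅, ∅, 415, ∅, 553, 129, 27, 78, 316, 813, ∅, 696]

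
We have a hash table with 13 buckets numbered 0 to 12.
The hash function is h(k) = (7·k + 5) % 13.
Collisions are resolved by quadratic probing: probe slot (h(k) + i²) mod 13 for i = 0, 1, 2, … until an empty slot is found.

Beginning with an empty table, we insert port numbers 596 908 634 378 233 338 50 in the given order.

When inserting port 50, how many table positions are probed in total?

3

596: h=4 => slot 4
908: h=4, probe 4,5 => slot 5
634: h=10 => slot 10
378: h=12 => slot 12
233: h=11 => slot 11
338: h=5, probe 5,6 => slot 6
50: h=4, probe 4,5,8 => slot 8
Table: [_, _, _, _, 596, 908, 338, _, 50, _, 634, 233, 378]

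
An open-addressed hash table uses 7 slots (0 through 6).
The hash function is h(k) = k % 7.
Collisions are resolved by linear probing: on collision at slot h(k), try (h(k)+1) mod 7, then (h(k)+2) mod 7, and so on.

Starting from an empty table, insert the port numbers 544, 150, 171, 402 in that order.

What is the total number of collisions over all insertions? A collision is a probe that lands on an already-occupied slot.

544 hashes to 5; slot 5 is free -> place at 5.
150 hashes to 3; slot 3 is free -> place at 3.
171 hashes to 3; 3 taken -> place at 4.
402 hashes to 3; 3,4,5 taken -> place at 6.
Table: [-, -, -, 150, 171, 544, 402]

4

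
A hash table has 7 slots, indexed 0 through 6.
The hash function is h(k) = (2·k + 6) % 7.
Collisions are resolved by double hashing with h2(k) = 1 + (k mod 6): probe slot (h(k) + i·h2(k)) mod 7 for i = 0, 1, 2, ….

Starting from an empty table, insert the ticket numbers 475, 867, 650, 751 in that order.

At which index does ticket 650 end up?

475 hashes to 4; slot 4 is free => place at 4.
867 hashes to 4, h2=4; 4 taken => place at 1.
650 hashes to 4, h2=3; 4 taken => place at 0.
751 hashes to 3; slot 3 is free => place at 3.
Table: [650, 867, _, 751, 475, _, _]

0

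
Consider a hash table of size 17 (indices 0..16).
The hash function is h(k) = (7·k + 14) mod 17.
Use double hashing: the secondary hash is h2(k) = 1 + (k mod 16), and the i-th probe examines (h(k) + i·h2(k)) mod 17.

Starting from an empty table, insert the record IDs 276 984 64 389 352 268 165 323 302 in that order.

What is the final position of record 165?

276: h=8 -> slot 8
984: h=0 -> slot 0
64: h=3 -> slot 3
389: h=0, h2=6, probe 0,6 -> slot 6
352: h=13 -> slot 13
268: h=3, h2=13, probe 3,16 -> slot 16
165: h=13, h2=6, probe 13,2 -> slot 2
323: h=14 -> slot 14
302: h=3, h2=15, probe 3,1 -> slot 1
Table: [984, 302, 165, 64, ∅, ∅, 389, ∅, 276, ∅, ∅, ∅, ∅, 352, 323, ∅, 268]

2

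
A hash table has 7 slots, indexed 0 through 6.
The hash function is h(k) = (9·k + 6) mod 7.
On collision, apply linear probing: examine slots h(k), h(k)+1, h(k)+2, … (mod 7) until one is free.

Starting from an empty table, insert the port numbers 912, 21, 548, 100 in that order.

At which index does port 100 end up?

912 hashes to 3; slot 3 is free -> place at 3.
21 hashes to 6; slot 6 is free -> place at 6.
548 hashes to 3; 3 taken -> place at 4.
100 hashes to 3; 3,4 taken -> place at 5.
Table: [., ., ., 912, 548, 100, 21]

5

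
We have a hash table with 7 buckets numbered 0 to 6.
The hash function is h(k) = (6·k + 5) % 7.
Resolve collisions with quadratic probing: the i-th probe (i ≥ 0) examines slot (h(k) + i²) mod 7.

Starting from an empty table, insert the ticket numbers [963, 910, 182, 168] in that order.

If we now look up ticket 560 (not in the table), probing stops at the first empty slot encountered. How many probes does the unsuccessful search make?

963: h=1 → slot 1
910: h=5 → slot 5
182: h=5, probe 5,6 → slot 6
168: h=5, probe 5,6,2 → slot 2
Table: [—, 963, 168, —, —, 910, 182]
Lookup 560: h=5, probe 5,6,2,0 → slot 0 empty, not found.

4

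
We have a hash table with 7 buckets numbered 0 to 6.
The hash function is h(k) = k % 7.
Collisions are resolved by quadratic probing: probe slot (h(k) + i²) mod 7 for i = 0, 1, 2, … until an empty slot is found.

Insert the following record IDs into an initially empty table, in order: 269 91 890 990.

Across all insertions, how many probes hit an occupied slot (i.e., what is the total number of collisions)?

Insert 269: h=3, slot 3 empty => index 3.
Insert 91: h=0, slot 0 empty => index 0.
Insert 890: h=1, slot 1 empty => index 1.
Insert 990: h=3, slot 3 occupied => index 4.
Table: [91, 890, —, 269, 990, —, —]

1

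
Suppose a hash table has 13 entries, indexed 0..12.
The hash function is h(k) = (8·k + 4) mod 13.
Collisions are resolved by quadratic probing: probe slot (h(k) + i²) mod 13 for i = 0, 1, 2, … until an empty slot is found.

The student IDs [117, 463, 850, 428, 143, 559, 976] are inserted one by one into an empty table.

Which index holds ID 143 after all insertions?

8

Insert 117: h=4, slot 4 empty → index 4.
Insert 463: h=3, slot 3 empty → index 3.
Insert 850: h=5, slot 5 empty → index 5.
Insert 428: h=9, slot 9 empty → index 9.
Insert 143: h=4, slots 4,5 occupied → index 8.
Insert 559: h=4, slots 4,5,8 occupied → index 0.
Insert 976: h=12, slot 12 empty → index 12.
Table: [559, —, —, 463, 117, 850, —, —, 143, 428, —, —, 976]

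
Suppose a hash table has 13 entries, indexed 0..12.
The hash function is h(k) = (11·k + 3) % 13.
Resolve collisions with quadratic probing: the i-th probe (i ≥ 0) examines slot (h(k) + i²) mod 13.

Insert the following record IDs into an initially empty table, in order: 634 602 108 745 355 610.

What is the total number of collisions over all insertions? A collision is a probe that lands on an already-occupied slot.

9

634 hashes to 9; slot 9 is free → place at 9.
602 hashes to 8; slot 8 is free → place at 8.
108 hashes to 8; 8,9 taken → place at 12.
745 hashes to 8; 8,9,12 taken → place at 4.
355 hashes to 8; 8,9,12,4 taken → place at 11.
610 hashes to 5; slot 5 is free → place at 5.
Table: [-, -, -, -, 745, 610, -, -, 602, 634, -, 355, 108]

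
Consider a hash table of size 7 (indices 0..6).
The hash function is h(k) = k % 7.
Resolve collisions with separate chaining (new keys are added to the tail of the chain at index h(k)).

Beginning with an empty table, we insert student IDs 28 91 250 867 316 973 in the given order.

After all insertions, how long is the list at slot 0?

28 -> bucket 0
91 -> bucket 0 (collision)
250 -> bucket 5
867 -> bucket 6
316 -> bucket 1
973 -> bucket 0 (collision)
Final buckets:
0: 28 -> 91 -> 973
1: 316
2: _
3: _
4: _
5: 250
6: 867

3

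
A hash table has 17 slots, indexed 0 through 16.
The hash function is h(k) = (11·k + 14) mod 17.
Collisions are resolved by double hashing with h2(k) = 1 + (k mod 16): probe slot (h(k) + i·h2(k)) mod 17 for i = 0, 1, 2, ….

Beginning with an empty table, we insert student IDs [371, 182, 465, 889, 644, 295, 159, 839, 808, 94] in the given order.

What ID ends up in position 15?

371

371: h=15 → slot 15
182: h=10 → slot 10
465: h=12 → slot 12
889: h=1 → slot 1
644: h=9 → slot 9
295: h=12, h2=8, probe 12,3 → slot 3
159: h=12, h2=16, probe 12,11 → slot 11
839: h=12, h2=8, probe 12,3,11,2 → slot 2
808: h=11, h2=9, probe 11,3,12,4 → slot 4
94: h=11, h2=15, probe 11,9,7 → slot 7
Table: [—, 889, 839, 295, 808, —, —, 94, —, 644, 182, 159, 465, —, —, 371, —]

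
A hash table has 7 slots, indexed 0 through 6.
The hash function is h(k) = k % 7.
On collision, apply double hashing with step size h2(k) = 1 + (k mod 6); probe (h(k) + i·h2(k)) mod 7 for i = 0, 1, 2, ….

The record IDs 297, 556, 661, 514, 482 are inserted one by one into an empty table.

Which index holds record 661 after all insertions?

5

297 hashes to 3; slot 3 is free → place at 3.
556 hashes to 3, h2=5; 3 taken → place at 1.
661 hashes to 3, h2=2; 3 taken → place at 5.
514 hashes to 3, h2=5; 3,1 taken → place at 6.
482 hashes to 6, h2=3; 6 taken → place at 2.
Table: [-, 556, 482, 297, -, 661, 514]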